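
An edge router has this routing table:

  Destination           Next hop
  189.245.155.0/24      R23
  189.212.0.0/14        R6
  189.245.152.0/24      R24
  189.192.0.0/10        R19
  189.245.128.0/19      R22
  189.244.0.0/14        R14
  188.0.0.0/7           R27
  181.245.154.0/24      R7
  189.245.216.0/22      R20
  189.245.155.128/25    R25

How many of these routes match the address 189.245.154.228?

Prefixes containing 189.245.154.228:
  188.0.0.0/7 (188.0.0.0 - 189.255.255.255)
  189.192.0.0/10 (189.192.0.0 - 189.255.255.255)
  189.244.0.0/14 (189.244.0.0 - 189.247.255.255)
  189.245.128.0/19 (189.245.128.0 - 189.245.159.255)
Total matching entries: 4.

4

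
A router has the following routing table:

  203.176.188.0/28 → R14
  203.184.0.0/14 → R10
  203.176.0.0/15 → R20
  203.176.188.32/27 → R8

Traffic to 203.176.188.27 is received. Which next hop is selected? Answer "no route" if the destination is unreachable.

R20

Routes whose prefix contains 203.176.188.27:
  203.176.0.0/15 (203.176.0.0 - 203.177.255.255) -> R20
More-specific entries that do NOT match:
  203.176.188.0/28 (203.176.188.0 - 203.176.188.15) does not contain 203.176.188.27
  203.176.188.32/27 (203.176.188.32 - 203.176.188.63) does not contain 203.176.188.27
Longest matching prefix is /15 -> next hop R20.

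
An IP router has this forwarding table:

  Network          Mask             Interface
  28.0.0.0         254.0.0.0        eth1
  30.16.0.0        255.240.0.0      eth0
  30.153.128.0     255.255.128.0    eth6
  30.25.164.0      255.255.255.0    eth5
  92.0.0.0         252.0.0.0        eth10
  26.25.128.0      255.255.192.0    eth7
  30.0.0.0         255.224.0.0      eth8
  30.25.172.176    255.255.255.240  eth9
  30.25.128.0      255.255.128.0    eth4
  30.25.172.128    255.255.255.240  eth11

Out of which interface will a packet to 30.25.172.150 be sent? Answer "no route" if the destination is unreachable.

eth4

Routes whose prefix contains 30.25.172.150:
  30.0.0.0/11 (30.0.0.0 - 30.31.255.255) -> eth8
  30.16.0.0/12 (30.16.0.0 - 30.31.255.255) -> eth0
  30.25.128.0/17 (30.25.128.0 - 30.25.255.255) -> eth4
More-specific entries that do NOT match:
  30.25.172.176/28 (30.25.172.176 - 30.25.172.191) does not contain 30.25.172.150
  30.25.172.128/28 (30.25.172.128 - 30.25.172.143) does not contain 30.25.172.150
  30.25.164.0/24 (30.25.164.0 - 30.25.164.255) does not contain 30.25.172.150
  26.25.128.0/18 (26.25.128.0 - 26.25.191.255) does not contain 30.25.172.150
Longest matching prefix is /17 -> interface eth4.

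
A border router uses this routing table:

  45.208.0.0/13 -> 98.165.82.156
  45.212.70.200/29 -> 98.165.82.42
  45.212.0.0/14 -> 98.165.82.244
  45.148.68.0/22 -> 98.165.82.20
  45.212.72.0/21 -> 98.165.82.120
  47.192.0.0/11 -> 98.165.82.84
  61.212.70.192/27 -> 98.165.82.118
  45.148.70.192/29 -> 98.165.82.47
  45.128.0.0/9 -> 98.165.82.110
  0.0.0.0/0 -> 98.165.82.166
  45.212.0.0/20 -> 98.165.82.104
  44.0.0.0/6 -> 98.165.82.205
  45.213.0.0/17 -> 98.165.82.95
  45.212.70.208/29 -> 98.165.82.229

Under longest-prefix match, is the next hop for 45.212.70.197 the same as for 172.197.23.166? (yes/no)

no

45.212.70.197: longest match 45.212.0.0/14 -> 98.165.82.244
172.197.23.166: longest match 0.0.0.0/0 -> 98.165.82.166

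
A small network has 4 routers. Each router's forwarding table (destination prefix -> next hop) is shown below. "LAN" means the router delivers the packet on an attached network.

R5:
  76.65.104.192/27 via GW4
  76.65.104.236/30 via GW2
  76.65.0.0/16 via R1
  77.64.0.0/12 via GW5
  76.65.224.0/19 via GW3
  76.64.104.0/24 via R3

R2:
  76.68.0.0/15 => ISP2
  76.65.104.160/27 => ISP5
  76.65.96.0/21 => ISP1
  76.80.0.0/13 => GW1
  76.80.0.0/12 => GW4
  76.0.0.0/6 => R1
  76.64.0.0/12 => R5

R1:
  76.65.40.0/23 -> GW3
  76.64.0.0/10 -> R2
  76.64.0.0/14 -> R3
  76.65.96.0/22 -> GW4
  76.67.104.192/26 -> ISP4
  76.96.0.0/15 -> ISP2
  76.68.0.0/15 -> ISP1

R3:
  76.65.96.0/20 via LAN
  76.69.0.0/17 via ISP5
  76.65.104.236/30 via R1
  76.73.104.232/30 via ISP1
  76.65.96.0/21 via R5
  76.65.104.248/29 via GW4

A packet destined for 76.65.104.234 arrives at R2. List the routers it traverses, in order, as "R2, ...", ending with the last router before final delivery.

R2, R5, R1, R3

At R2: longest match for 76.65.104.234 is 76.64.0.0/12 -> R5
At R5: longest match for 76.65.104.234 is 76.65.0.0/16 -> R1
At R1: longest match for 76.65.104.234 is 76.64.0.0/14 -> R3
At R3: longest match for 76.65.104.234 is 76.65.96.0/20 -> LAN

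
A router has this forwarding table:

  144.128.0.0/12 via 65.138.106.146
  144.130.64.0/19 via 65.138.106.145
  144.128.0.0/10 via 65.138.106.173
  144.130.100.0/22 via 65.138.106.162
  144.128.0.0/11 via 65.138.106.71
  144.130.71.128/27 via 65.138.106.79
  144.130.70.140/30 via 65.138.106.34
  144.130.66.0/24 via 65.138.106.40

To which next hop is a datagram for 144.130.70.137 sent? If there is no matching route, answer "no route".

65.138.106.145

Routes whose prefix contains 144.130.70.137:
  144.128.0.0/10 (144.128.0.0 - 144.191.255.255) -> 65.138.106.173
  144.128.0.0/11 (144.128.0.0 - 144.159.255.255) -> 65.138.106.71
  144.128.0.0/12 (144.128.0.0 - 144.143.255.255) -> 65.138.106.146
  144.130.64.0/19 (144.130.64.0 - 144.130.95.255) -> 65.138.106.145
More-specific entries that do NOT match:
  144.130.70.140/30 (144.130.70.140 - 144.130.70.143) does not contain 144.130.70.137
  144.130.71.128/27 (144.130.71.128 - 144.130.71.159) does not contain 144.130.70.137
  144.130.66.0/24 (144.130.66.0 - 144.130.66.255) does not contain 144.130.70.137
  144.130.100.0/22 (144.130.100.0 - 144.130.103.255) does not contain 144.130.70.137
Longest matching prefix is /19 -> next hop 65.138.106.145.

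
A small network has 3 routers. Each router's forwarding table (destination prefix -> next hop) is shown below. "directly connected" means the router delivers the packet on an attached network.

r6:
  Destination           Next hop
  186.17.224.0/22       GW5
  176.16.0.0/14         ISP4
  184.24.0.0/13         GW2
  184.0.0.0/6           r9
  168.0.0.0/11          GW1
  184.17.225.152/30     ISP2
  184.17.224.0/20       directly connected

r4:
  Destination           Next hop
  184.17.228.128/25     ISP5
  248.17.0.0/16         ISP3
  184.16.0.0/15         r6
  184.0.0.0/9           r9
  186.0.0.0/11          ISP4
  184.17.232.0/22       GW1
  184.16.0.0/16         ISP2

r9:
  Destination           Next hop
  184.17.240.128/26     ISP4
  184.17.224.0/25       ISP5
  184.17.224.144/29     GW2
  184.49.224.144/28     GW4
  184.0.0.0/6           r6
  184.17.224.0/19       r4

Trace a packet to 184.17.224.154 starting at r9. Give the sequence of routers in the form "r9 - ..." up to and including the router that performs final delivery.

At r9: longest match for 184.17.224.154 is 184.17.224.0/19 -> r4
At r4: longest match for 184.17.224.154 is 184.16.0.0/15 -> r6
At r6: longest match for 184.17.224.154 is 184.17.224.0/20 -> directly connected

r9 - r4 - r6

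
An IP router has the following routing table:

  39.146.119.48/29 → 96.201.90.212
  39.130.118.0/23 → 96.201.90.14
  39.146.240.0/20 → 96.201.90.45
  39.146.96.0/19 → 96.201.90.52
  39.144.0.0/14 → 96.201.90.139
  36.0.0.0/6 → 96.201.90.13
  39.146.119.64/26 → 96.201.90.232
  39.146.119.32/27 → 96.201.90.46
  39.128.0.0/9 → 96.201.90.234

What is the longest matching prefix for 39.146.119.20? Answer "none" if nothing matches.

39.146.96.0/19

Entries matching 39.146.119.20:
  36.0.0.0/6 (36.0.0.0 - 39.255.255.255)
  39.128.0.0/9 (39.128.0.0 - 39.255.255.255)
  39.144.0.0/14 (39.144.0.0 - 39.147.255.255)
  39.146.96.0/19 (39.146.96.0 - 39.146.127.255)
Most specific is 39.146.96.0/19.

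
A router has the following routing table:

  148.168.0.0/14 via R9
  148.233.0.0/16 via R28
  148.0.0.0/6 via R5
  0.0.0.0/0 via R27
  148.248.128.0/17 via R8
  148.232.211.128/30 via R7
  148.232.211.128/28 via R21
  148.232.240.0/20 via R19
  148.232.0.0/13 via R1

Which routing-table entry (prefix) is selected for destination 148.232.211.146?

148.232.0.0/13

Entries matching 148.232.211.146:
  0.0.0.0/0 (default, matches everything)
  148.0.0.0/6 (148.0.0.0 - 151.255.255.255)
  148.232.0.0/13 (148.232.0.0 - 148.239.255.255)
Most specific is 148.232.0.0/13.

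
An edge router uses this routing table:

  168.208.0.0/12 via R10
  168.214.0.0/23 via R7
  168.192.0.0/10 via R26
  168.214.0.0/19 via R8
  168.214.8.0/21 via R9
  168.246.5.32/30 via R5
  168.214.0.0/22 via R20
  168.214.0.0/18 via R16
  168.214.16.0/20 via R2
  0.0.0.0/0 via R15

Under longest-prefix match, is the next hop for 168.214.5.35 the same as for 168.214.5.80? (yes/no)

168.214.5.35: longest match 168.214.0.0/19 -> R8
168.214.5.80: longest match 168.214.0.0/19 -> R8

yes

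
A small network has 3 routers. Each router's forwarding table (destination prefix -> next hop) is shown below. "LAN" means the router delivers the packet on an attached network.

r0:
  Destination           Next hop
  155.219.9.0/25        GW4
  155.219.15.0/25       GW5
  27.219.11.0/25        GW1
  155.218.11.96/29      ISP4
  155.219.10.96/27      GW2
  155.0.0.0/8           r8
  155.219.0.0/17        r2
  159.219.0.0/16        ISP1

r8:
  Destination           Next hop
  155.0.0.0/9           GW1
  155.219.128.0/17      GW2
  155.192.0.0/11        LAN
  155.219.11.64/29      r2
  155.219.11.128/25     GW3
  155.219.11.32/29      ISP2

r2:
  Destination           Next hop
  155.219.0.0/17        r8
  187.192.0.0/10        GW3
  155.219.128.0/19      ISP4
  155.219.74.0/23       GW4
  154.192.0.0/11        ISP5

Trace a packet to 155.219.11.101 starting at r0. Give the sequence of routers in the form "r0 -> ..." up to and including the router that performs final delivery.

r0 -> r2 -> r8

At r0: longest match for 155.219.11.101 is 155.219.0.0/17 -> r2
At r2: longest match for 155.219.11.101 is 155.219.0.0/17 -> r8
At r8: longest match for 155.219.11.101 is 155.192.0.0/11 -> LAN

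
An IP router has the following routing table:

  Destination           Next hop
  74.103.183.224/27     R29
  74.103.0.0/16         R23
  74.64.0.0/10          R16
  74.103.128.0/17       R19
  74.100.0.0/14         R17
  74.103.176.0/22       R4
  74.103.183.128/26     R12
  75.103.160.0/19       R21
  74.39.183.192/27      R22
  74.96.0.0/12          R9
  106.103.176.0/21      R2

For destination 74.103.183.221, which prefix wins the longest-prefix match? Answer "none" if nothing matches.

74.103.128.0/17

Entries matching 74.103.183.221:
  74.64.0.0/10 (74.64.0.0 - 74.127.255.255)
  74.96.0.0/12 (74.96.0.0 - 74.111.255.255)
  74.100.0.0/14 (74.100.0.0 - 74.103.255.255)
  74.103.0.0/16 (74.103.0.0 - 74.103.255.255)
  74.103.128.0/17 (74.103.128.0 - 74.103.255.255)
Most specific is 74.103.128.0/17.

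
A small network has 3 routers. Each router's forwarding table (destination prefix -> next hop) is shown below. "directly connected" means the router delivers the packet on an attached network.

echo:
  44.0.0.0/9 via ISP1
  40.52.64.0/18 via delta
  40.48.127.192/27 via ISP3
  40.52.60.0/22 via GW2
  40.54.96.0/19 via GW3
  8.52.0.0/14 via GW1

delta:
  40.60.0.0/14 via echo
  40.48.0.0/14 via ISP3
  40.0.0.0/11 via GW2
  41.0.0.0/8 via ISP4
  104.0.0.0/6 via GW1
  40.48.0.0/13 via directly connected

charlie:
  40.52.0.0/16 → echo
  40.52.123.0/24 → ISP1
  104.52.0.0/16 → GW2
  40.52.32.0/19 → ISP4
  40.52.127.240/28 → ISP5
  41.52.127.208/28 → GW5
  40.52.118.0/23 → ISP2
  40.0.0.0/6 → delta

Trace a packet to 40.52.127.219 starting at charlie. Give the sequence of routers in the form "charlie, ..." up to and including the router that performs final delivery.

charlie, echo, delta

At charlie: longest match for 40.52.127.219 is 40.52.0.0/16 -> echo
At echo: longest match for 40.52.127.219 is 40.52.64.0/18 -> delta
At delta: longest match for 40.52.127.219 is 40.48.0.0/13 -> directly connected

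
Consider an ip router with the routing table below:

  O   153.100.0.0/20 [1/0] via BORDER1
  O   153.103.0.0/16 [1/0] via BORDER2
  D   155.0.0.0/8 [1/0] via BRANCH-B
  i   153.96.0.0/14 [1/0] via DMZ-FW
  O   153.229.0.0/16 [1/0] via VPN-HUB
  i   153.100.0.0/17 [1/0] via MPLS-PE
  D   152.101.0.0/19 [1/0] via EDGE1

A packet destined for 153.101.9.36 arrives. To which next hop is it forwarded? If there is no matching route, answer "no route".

No entry's prefix contains 153.101.9.36; there is no default route.

no route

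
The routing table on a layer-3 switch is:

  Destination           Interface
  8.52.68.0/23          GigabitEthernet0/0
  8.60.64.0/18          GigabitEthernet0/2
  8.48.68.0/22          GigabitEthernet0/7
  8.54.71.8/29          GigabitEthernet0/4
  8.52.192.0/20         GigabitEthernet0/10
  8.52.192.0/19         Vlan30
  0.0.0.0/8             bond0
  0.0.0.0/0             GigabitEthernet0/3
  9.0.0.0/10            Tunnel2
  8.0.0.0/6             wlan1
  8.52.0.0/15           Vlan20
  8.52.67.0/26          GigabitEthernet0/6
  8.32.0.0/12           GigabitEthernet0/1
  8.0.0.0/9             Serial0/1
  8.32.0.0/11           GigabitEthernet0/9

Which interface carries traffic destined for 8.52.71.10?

Vlan20

Routes whose prefix contains 8.52.71.10:
  0.0.0.0/0 (default, matches everything) -> GigabitEthernet0/3
  8.0.0.0/6 (8.0.0.0 - 11.255.255.255) -> wlan1
  8.0.0.0/9 (8.0.0.0 - 8.127.255.255) -> Serial0/1
  8.32.0.0/11 (8.32.0.0 - 8.63.255.255) -> GigabitEthernet0/9
  8.52.0.0/15 (8.52.0.0 - 8.53.255.255) -> Vlan20
More-specific entries that do NOT match:
  8.54.71.8/29 (8.54.71.8 - 8.54.71.15) does not contain 8.52.71.10
  8.52.67.0/26 (8.52.67.0 - 8.52.67.63) does not contain 8.52.71.10
  8.52.68.0/23 (8.52.68.0 - 8.52.69.255) does not contain 8.52.71.10
  8.48.68.0/22 (8.48.68.0 - 8.48.71.255) does not contain 8.52.71.10
  8.52.192.0/20 (8.52.192.0 - 8.52.207.255) does not contain 8.52.71.10
  8.52.192.0/19 (8.52.192.0 - 8.52.223.255) does not contain 8.52.71.10
  8.60.64.0/18 (8.60.64.0 - 8.60.127.255) does not contain 8.52.71.10
Longest matching prefix is /15 -> interface Vlan20.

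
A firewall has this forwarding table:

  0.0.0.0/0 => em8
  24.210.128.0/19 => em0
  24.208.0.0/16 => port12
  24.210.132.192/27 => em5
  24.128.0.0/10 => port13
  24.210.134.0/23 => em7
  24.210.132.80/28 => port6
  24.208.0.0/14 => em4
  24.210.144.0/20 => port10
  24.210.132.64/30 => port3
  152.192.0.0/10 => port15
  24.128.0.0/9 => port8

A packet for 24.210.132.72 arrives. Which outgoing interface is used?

em0

Routes whose prefix contains 24.210.132.72:
  0.0.0.0/0 (default, matches everything) -> em8
  24.128.0.0/9 (24.128.0.0 - 24.255.255.255) -> port8
  24.208.0.0/14 (24.208.0.0 - 24.211.255.255) -> em4
  24.210.128.0/19 (24.210.128.0 - 24.210.159.255) -> em0
More-specific entries that do NOT match:
  24.210.132.64/30 (24.210.132.64 - 24.210.132.67) does not contain 24.210.132.72
  24.210.132.80/28 (24.210.132.80 - 24.210.132.95) does not contain 24.210.132.72
  24.210.132.192/27 (24.210.132.192 - 24.210.132.223) does not contain 24.210.132.72
  24.210.134.0/23 (24.210.134.0 - 24.210.135.255) does not contain 24.210.132.72
  24.210.144.0/20 (24.210.144.0 - 24.210.159.255) does not contain 24.210.132.72
Longest matching prefix is /19 -> interface em0.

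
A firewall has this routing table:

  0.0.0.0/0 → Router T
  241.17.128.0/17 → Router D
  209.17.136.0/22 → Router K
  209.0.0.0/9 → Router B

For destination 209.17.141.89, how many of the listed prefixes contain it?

Prefixes containing 209.17.141.89:
  0.0.0.0/0 (default, matches everything)
  209.0.0.0/9 (209.0.0.0 - 209.127.255.255)
Total matching entries: 2.

2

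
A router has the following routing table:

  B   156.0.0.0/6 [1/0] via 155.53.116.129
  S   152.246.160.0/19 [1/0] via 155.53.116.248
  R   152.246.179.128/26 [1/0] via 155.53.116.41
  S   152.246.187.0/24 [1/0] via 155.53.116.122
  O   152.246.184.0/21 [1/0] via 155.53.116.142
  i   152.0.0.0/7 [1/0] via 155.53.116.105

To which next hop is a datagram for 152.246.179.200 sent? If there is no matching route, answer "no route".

155.53.116.248

Routes whose prefix contains 152.246.179.200:
  152.0.0.0/7 (152.0.0.0 - 153.255.255.255) -> 155.53.116.105
  152.246.160.0/19 (152.246.160.0 - 152.246.191.255) -> 155.53.116.248
More-specific entries that do NOT match:
  152.246.179.128/26 (152.246.179.128 - 152.246.179.191) does not contain 152.246.179.200
  152.246.187.0/24 (152.246.187.0 - 152.246.187.255) does not contain 152.246.179.200
  152.246.184.0/21 (152.246.184.0 - 152.246.191.255) does not contain 152.246.179.200
Longest matching prefix is /19 -> next hop 155.53.116.248.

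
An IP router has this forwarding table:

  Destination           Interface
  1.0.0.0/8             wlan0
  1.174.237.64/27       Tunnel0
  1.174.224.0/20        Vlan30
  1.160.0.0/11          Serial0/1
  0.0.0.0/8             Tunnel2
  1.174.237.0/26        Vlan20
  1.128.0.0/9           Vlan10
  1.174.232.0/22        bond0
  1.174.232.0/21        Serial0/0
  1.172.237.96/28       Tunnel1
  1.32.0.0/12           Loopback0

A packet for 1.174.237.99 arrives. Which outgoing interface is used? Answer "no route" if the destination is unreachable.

Routes whose prefix contains 1.174.237.99:
  1.0.0.0/8 (1.0.0.0 - 1.255.255.255) -> wlan0
  1.128.0.0/9 (1.128.0.0 - 1.255.255.255) -> Vlan10
  1.160.0.0/11 (1.160.0.0 - 1.191.255.255) -> Serial0/1
  1.174.224.0/20 (1.174.224.0 - 1.174.239.255) -> Vlan30
  1.174.232.0/21 (1.174.232.0 - 1.174.239.255) -> Serial0/0
More-specific entries that do NOT match:
  1.172.237.96/28 (1.172.237.96 - 1.172.237.111) does not contain 1.174.237.99
  1.174.237.64/27 (1.174.237.64 - 1.174.237.95) does not contain 1.174.237.99
  1.174.237.0/26 (1.174.237.0 - 1.174.237.63) does not contain 1.174.237.99
  1.174.232.0/22 (1.174.232.0 - 1.174.235.255) does not contain 1.174.237.99
Longest matching prefix is /21 -> interface Serial0/0.

Serial0/0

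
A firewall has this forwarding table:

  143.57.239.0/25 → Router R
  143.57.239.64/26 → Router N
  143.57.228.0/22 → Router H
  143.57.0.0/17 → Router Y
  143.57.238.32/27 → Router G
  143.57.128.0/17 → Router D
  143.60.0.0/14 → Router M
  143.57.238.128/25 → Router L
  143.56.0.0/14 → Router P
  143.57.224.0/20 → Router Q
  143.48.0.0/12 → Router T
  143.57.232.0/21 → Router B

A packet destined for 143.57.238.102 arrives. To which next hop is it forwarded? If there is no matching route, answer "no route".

Routes whose prefix contains 143.57.238.102:
  143.48.0.0/12 (143.48.0.0 - 143.63.255.255) -> Router T
  143.56.0.0/14 (143.56.0.0 - 143.59.255.255) -> Router P
  143.57.128.0/17 (143.57.128.0 - 143.57.255.255) -> Router D
  143.57.224.0/20 (143.57.224.0 - 143.57.239.255) -> Router Q
  143.57.232.0/21 (143.57.232.0 - 143.57.239.255) -> Router B
More-specific entries that do NOT match:
  143.57.238.32/27 (143.57.238.32 - 143.57.238.63) does not contain 143.57.238.102
  143.57.239.64/26 (143.57.239.64 - 143.57.239.127) does not contain 143.57.238.102
  143.57.239.0/25 (143.57.239.0 - 143.57.239.127) does not contain 143.57.238.102
  143.57.238.128/25 (143.57.238.128 - 143.57.238.255) does not contain 143.57.238.102
  143.57.228.0/22 (143.57.228.0 - 143.57.231.255) does not contain 143.57.238.102
Longest matching prefix is /21 -> next hop Router B.

Router B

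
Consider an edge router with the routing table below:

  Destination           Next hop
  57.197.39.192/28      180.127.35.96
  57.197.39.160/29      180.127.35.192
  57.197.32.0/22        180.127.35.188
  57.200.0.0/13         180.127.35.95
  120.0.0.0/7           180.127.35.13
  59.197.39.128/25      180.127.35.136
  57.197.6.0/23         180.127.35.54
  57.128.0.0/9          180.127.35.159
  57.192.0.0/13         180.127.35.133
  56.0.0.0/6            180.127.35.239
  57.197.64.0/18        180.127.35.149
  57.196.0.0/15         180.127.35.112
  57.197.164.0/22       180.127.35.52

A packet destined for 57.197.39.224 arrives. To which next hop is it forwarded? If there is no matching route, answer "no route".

Routes whose prefix contains 57.197.39.224:
  56.0.0.0/6 (56.0.0.0 - 59.255.255.255) -> 180.127.35.239
  57.128.0.0/9 (57.128.0.0 - 57.255.255.255) -> 180.127.35.159
  57.192.0.0/13 (57.192.0.0 - 57.199.255.255) -> 180.127.35.133
  57.196.0.0/15 (57.196.0.0 - 57.197.255.255) -> 180.127.35.112
More-specific entries that do NOT match:
  57.197.39.160/29 (57.197.39.160 - 57.197.39.167) does not contain 57.197.39.224
  57.197.39.192/28 (57.197.39.192 - 57.197.39.207) does not contain 57.197.39.224
  59.197.39.128/25 (59.197.39.128 - 59.197.39.255) does not contain 57.197.39.224
  57.197.6.0/23 (57.197.6.0 - 57.197.7.255) does not contain 57.197.39.224
  57.197.32.0/22 (57.197.32.0 - 57.197.35.255) does not contain 57.197.39.224
  57.197.164.0/22 (57.197.164.0 - 57.197.167.255) does not contain 57.197.39.224
  57.197.64.0/18 (57.197.64.0 - 57.197.127.255) does not contain 57.197.39.224
Longest matching prefix is /15 -> next hop 180.127.35.112.

180.127.35.112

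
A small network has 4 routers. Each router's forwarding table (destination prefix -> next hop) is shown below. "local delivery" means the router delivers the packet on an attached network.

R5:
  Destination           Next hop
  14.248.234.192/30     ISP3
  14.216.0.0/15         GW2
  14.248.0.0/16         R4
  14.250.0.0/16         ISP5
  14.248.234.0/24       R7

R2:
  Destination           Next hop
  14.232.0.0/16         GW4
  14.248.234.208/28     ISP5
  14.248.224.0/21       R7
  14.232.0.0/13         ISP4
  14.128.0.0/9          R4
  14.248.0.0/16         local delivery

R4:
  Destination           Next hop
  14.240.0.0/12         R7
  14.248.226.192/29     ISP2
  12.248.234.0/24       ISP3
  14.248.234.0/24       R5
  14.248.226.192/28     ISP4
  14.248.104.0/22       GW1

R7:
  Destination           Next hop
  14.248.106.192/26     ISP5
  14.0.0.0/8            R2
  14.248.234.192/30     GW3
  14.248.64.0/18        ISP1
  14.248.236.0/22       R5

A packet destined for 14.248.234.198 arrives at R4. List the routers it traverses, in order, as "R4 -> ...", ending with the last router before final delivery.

R4 -> R5 -> R7 -> R2

At R4: longest match for 14.248.234.198 is 14.248.234.0/24 -> R5
At R5: longest match for 14.248.234.198 is 14.248.234.0/24 -> R7
At R7: longest match for 14.248.234.198 is 14.0.0.0/8 -> R2
At R2: longest match for 14.248.234.198 is 14.248.0.0/16 -> local delivery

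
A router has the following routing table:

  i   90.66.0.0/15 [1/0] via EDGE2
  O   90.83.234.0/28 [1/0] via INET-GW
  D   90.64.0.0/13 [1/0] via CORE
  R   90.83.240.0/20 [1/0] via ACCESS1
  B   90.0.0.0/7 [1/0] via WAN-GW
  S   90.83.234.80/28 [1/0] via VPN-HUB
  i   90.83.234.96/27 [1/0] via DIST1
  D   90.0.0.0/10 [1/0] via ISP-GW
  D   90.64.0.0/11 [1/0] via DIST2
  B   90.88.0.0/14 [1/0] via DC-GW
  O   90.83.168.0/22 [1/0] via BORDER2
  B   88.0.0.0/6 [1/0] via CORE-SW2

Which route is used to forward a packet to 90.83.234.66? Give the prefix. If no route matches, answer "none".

90.64.0.0/11

Entries matching 90.83.234.66:
  88.0.0.0/6 (88.0.0.0 - 91.255.255.255)
  90.0.0.0/7 (90.0.0.0 - 91.255.255.255)
  90.64.0.0/11 (90.64.0.0 - 90.95.255.255)
Most specific is 90.64.0.0/11.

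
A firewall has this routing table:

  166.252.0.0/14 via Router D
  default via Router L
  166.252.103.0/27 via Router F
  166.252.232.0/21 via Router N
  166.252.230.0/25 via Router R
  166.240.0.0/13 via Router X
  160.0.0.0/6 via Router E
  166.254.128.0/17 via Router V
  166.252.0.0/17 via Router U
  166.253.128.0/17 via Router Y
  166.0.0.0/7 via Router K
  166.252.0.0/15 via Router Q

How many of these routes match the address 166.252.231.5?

4

Prefixes containing 166.252.231.5:
  0.0.0.0/0 (default, matches everything)
  166.0.0.0/7 (166.0.0.0 - 167.255.255.255)
  166.252.0.0/14 (166.252.0.0 - 166.255.255.255)
  166.252.0.0/15 (166.252.0.0 - 166.253.255.255)
Total matching entries: 4.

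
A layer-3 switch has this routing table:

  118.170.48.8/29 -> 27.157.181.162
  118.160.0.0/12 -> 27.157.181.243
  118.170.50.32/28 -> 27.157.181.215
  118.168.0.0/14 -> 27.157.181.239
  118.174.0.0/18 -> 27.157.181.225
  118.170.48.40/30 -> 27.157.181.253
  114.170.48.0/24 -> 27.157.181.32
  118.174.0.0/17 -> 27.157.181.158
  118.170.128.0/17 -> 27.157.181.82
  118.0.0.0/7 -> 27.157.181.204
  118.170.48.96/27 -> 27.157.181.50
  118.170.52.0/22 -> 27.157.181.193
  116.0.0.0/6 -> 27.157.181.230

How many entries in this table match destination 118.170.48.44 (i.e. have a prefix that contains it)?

Prefixes containing 118.170.48.44:
  116.0.0.0/6 (116.0.0.0 - 119.255.255.255)
  118.0.0.0/7 (118.0.0.0 - 119.255.255.255)
  118.160.0.0/12 (118.160.0.0 - 118.175.255.255)
  118.168.0.0/14 (118.168.0.0 - 118.171.255.255)
Total matching entries: 4.

4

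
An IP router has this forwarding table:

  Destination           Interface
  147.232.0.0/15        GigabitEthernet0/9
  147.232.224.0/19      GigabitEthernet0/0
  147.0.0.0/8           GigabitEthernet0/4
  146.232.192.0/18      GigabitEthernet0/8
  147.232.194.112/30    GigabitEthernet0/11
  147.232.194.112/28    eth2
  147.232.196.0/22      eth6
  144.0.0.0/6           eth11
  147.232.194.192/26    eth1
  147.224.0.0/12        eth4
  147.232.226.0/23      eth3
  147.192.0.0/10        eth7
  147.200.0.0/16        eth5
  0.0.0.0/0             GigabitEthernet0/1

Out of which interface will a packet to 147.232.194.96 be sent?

Routes whose prefix contains 147.232.194.96:
  0.0.0.0/0 (default, matches everything) -> GigabitEthernet0/1
  144.0.0.0/6 (144.0.0.0 - 147.255.255.255) -> eth11
  147.0.0.0/8 (147.0.0.0 - 147.255.255.255) -> GigabitEthernet0/4
  147.192.0.0/10 (147.192.0.0 - 147.255.255.255) -> eth7
  147.224.0.0/12 (147.224.0.0 - 147.239.255.255) -> eth4
  147.232.0.0/15 (147.232.0.0 - 147.233.255.255) -> GigabitEthernet0/9
More-specific entries that do NOT match:
  147.232.194.112/30 (147.232.194.112 - 147.232.194.115) does not contain 147.232.194.96
  147.232.194.112/28 (147.232.194.112 - 147.232.194.127) does not contain 147.232.194.96
  147.232.194.192/26 (147.232.194.192 - 147.232.194.255) does not contain 147.232.194.96
  147.232.226.0/23 (147.232.226.0 - 147.232.227.255) does not contain 147.232.194.96
  147.232.196.0/22 (147.232.196.0 - 147.232.199.255) does not contain 147.232.194.96
  147.232.224.0/19 (147.232.224.0 - 147.232.255.255) does not contain 147.232.194.96
  146.232.192.0/18 (146.232.192.0 - 146.232.255.255) does not contain 147.232.194.96
  147.200.0.0/16 (147.200.0.0 - 147.200.255.255) does not contain 147.232.194.96
Longest matching prefix is /15 -> interface GigabitEthernet0/9.

GigabitEthernet0/9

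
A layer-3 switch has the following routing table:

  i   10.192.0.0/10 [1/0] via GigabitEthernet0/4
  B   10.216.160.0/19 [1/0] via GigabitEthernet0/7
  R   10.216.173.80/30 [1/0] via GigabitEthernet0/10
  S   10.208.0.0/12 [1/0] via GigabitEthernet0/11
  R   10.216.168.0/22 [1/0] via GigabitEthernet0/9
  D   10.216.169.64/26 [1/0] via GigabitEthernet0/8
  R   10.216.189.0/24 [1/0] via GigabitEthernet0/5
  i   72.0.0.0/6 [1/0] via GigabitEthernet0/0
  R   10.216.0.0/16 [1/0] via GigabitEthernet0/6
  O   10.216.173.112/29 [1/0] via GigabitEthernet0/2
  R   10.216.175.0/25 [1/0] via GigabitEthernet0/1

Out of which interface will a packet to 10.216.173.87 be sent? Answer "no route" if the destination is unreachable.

GigabitEthernet0/7

Routes whose prefix contains 10.216.173.87:
  10.192.0.0/10 (10.192.0.0 - 10.255.255.255) -> GigabitEthernet0/4
  10.208.0.0/12 (10.208.0.0 - 10.223.255.255) -> GigabitEthernet0/11
  10.216.0.0/16 (10.216.0.0 - 10.216.255.255) -> GigabitEthernet0/6
  10.216.160.0/19 (10.216.160.0 - 10.216.191.255) -> GigabitEthernet0/7
More-specific entries that do NOT match:
  10.216.173.80/30 (10.216.173.80 - 10.216.173.83) does not contain 10.216.173.87
  10.216.173.112/29 (10.216.173.112 - 10.216.173.119) does not contain 10.216.173.87
  10.216.169.64/26 (10.216.169.64 - 10.216.169.127) does not contain 10.216.173.87
  10.216.175.0/25 (10.216.175.0 - 10.216.175.127) does not contain 10.216.173.87
  10.216.189.0/24 (10.216.189.0 - 10.216.189.255) does not contain 10.216.173.87
  10.216.168.0/22 (10.216.168.0 - 10.216.171.255) does not contain 10.216.173.87
Longest matching prefix is /19 -> interface GigabitEthernet0/7.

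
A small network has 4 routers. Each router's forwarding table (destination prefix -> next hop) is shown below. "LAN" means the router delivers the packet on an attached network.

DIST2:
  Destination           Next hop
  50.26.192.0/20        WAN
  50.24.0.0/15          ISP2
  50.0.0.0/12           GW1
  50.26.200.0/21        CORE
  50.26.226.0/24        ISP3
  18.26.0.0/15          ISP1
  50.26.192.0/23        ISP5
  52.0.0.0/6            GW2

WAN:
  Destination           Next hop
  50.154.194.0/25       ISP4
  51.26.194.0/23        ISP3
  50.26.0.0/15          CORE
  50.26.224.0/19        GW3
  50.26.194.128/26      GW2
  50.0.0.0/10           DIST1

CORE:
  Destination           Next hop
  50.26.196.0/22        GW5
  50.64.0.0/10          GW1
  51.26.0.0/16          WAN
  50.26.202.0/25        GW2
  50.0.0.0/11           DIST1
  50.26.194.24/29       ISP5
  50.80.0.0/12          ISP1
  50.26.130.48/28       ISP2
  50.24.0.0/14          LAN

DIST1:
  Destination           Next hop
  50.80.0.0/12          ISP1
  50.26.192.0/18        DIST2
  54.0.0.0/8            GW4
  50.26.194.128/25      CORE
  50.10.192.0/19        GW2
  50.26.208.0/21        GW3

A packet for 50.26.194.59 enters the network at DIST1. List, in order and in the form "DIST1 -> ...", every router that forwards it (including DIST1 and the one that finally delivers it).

DIST1 -> DIST2 -> WAN -> CORE

At DIST1: longest match for 50.26.194.59 is 50.26.192.0/18 -> DIST2
At DIST2: longest match for 50.26.194.59 is 50.26.192.0/20 -> WAN
At WAN: longest match for 50.26.194.59 is 50.26.0.0/15 -> CORE
At CORE: longest match for 50.26.194.59 is 50.24.0.0/14 -> LAN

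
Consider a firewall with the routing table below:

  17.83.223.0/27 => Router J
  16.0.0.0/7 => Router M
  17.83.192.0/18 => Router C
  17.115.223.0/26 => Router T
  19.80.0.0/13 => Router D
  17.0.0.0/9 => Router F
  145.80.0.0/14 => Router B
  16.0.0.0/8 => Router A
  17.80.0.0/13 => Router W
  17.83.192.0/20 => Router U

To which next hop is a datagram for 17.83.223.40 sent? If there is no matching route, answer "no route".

Router C

Routes whose prefix contains 17.83.223.40:
  16.0.0.0/7 (16.0.0.0 - 17.255.255.255) -> Router M
  17.0.0.0/9 (17.0.0.0 - 17.127.255.255) -> Router F
  17.80.0.0/13 (17.80.0.0 - 17.87.255.255) -> Router W
  17.83.192.0/18 (17.83.192.0 - 17.83.255.255) -> Router C
More-specific entries that do NOT match:
  17.83.223.0/27 (17.83.223.0 - 17.83.223.31) does not contain 17.83.223.40
  17.115.223.0/26 (17.115.223.0 - 17.115.223.63) does not contain 17.83.223.40
  17.83.192.0/20 (17.83.192.0 - 17.83.207.255) does not contain 17.83.223.40
Longest matching prefix is /18 -> next hop Router C.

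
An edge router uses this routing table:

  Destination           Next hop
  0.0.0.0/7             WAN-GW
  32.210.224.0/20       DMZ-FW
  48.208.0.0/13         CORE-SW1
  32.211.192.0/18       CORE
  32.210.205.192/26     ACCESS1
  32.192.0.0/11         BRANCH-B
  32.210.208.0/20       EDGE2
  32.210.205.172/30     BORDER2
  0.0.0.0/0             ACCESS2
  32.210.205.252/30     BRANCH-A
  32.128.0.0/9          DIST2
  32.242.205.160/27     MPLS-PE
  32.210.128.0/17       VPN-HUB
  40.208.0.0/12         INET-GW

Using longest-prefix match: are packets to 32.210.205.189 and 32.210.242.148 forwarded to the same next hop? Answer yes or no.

yes

32.210.205.189: longest match 32.210.128.0/17 -> VPN-HUB
32.210.242.148: longest match 32.210.128.0/17 -> VPN-HUB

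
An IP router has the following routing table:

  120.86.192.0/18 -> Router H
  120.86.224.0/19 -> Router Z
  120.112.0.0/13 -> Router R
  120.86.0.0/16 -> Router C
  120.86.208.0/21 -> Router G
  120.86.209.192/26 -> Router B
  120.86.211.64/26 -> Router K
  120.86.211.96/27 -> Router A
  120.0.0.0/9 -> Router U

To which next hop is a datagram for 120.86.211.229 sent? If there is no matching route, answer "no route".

Router G

Routes whose prefix contains 120.86.211.229:
  120.0.0.0/9 (120.0.0.0 - 120.127.255.255) -> Router U
  120.86.0.0/16 (120.86.0.0 - 120.86.255.255) -> Router C
  120.86.192.0/18 (120.86.192.0 - 120.86.255.255) -> Router H
  120.86.208.0/21 (120.86.208.0 - 120.86.215.255) -> Router G
More-specific entries that do NOT match:
  120.86.211.96/27 (120.86.211.96 - 120.86.211.127) does not contain 120.86.211.229
  120.86.209.192/26 (120.86.209.192 - 120.86.209.255) does not contain 120.86.211.229
  120.86.211.64/26 (120.86.211.64 - 120.86.211.127) does not contain 120.86.211.229
Longest matching prefix is /21 -> next hop Router G.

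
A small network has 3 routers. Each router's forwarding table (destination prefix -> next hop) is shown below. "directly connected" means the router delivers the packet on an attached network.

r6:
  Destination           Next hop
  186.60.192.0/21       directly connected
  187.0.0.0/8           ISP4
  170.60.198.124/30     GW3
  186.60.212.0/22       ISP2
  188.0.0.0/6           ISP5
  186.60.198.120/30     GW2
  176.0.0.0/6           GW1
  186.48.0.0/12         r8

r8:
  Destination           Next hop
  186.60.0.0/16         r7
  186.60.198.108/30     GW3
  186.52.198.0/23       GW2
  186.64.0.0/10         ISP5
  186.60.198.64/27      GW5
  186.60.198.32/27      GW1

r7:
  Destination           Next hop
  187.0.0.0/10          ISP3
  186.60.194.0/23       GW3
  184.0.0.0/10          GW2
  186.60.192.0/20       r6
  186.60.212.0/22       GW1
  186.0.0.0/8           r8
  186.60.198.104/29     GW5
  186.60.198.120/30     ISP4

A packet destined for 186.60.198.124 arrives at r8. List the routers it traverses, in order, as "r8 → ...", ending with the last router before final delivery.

r8 → r7 → r6

At r8: longest match for 186.60.198.124 is 186.60.0.0/16 -> r7
At r7: longest match for 186.60.198.124 is 186.60.192.0/20 -> r6
At r6: longest match for 186.60.198.124 is 186.60.192.0/21 -> directly connected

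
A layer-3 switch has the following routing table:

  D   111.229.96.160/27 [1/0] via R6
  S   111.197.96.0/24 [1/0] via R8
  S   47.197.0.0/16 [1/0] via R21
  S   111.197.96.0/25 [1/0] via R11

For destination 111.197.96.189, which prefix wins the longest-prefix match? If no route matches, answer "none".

111.197.96.0/24

Entries matching 111.197.96.189:
  111.197.96.0/24 (111.197.96.0 - 111.197.96.255)
Most specific is 111.197.96.0/24.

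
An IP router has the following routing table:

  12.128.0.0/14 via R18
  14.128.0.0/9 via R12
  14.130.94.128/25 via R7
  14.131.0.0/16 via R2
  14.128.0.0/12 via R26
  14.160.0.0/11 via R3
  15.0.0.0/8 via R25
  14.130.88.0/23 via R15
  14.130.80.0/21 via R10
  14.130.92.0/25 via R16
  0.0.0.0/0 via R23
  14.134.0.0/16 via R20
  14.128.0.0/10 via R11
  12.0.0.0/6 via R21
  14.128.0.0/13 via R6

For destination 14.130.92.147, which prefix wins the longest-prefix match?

Entries matching 14.130.92.147:
  0.0.0.0/0 (default, matches everything)
  12.0.0.0/6 (12.0.0.0 - 15.255.255.255)
  14.128.0.0/9 (14.128.0.0 - 14.255.255.255)
  14.128.0.0/10 (14.128.0.0 - 14.191.255.255)
  14.128.0.0/12 (14.128.0.0 - 14.143.255.255)
  14.128.0.0/13 (14.128.0.0 - 14.135.255.255)
Most specific is 14.128.0.0/13.

14.128.0.0/13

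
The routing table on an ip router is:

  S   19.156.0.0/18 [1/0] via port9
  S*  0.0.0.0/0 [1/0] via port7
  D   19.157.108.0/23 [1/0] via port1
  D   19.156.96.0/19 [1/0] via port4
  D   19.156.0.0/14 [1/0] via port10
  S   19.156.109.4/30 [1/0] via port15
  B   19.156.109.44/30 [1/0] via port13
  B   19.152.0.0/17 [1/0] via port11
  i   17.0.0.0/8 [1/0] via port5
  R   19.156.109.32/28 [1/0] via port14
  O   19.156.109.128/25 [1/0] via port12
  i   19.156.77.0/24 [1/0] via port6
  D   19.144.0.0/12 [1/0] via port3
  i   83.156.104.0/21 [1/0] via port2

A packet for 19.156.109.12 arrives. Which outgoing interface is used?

port4

Routes whose prefix contains 19.156.109.12:
  0.0.0.0/0 (default, matches everything) -> port7
  19.144.0.0/12 (19.144.0.0 - 19.159.255.255) -> port3
  19.156.0.0/14 (19.156.0.0 - 19.159.255.255) -> port10
  19.156.96.0/19 (19.156.96.0 - 19.156.127.255) -> port4
More-specific entries that do NOT match:
  19.156.109.4/30 (19.156.109.4 - 19.156.109.7) does not contain 19.156.109.12
  19.156.109.44/30 (19.156.109.44 - 19.156.109.47) does not contain 19.156.109.12
  19.156.109.32/28 (19.156.109.32 - 19.156.109.47) does not contain 19.156.109.12
  19.156.109.128/25 (19.156.109.128 - 19.156.109.255) does not contain 19.156.109.12
  19.156.77.0/24 (19.156.77.0 - 19.156.77.255) does not contain 19.156.109.12
  19.157.108.0/23 (19.157.108.0 - 19.157.109.255) does not contain 19.156.109.12
  83.156.104.0/21 (83.156.104.0 - 83.156.111.255) does not contain 19.156.109.12
Longest matching prefix is /19 -> interface port4.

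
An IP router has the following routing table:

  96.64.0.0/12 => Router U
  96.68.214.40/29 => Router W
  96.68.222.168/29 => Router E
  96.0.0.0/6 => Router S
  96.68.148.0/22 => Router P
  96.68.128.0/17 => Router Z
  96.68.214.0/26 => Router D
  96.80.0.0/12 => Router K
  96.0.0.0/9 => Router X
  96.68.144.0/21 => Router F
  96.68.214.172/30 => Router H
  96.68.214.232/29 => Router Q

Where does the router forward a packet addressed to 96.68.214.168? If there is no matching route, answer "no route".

Routes whose prefix contains 96.68.214.168:
  96.0.0.0/6 (96.0.0.0 - 99.255.255.255) -> Router S
  96.0.0.0/9 (96.0.0.0 - 96.127.255.255) -> Router X
  96.64.0.0/12 (96.64.0.0 - 96.79.255.255) -> Router U
  96.68.128.0/17 (96.68.128.0 - 96.68.255.255) -> Router Z
More-specific entries that do NOT match:
  96.68.214.172/30 (96.68.214.172 - 96.68.214.175) does not contain 96.68.214.168
  96.68.214.40/29 (96.68.214.40 - 96.68.214.47) does not contain 96.68.214.168
  96.68.222.168/29 (96.68.222.168 - 96.68.222.175) does not contain 96.68.214.168
  96.68.214.232/29 (96.68.214.232 - 96.68.214.239) does not contain 96.68.214.168
  96.68.214.0/26 (96.68.214.0 - 96.68.214.63) does not contain 96.68.214.168
  96.68.148.0/22 (96.68.148.0 - 96.68.151.255) does not contain 96.68.214.168
  96.68.144.0/21 (96.68.144.0 - 96.68.151.255) does not contain 96.68.214.168
Longest matching prefix is /17 -> next hop Router Z.

Router Z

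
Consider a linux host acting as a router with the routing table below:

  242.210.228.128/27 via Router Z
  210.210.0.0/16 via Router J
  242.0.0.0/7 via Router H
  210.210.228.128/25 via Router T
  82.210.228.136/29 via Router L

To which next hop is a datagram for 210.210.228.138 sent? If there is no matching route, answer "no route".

Router T

Routes whose prefix contains 210.210.228.138:
  210.210.0.0/16 (210.210.0.0 - 210.210.255.255) -> Router J
  210.210.228.128/25 (210.210.228.128 - 210.210.228.255) -> Router T
More-specific entries that do NOT match:
  82.210.228.136/29 (82.210.228.136 - 82.210.228.143) does not contain 210.210.228.138
  242.210.228.128/27 (242.210.228.128 - 242.210.228.159) does not contain 210.210.228.138
Longest matching prefix is /25 -> next hop Router T.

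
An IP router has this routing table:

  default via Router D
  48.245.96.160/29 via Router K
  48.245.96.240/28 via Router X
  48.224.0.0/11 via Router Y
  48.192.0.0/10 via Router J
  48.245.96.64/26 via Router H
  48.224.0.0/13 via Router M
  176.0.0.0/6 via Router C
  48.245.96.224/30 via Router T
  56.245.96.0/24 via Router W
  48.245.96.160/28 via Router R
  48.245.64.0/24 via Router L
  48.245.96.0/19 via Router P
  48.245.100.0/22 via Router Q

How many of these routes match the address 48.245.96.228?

Prefixes containing 48.245.96.228:
  0.0.0.0/0 (default, matches everything)
  48.192.0.0/10 (48.192.0.0 - 48.255.255.255)
  48.224.0.0/11 (48.224.0.0 - 48.255.255.255)
  48.245.96.0/19 (48.245.96.0 - 48.245.127.255)
Total matching entries: 4.

4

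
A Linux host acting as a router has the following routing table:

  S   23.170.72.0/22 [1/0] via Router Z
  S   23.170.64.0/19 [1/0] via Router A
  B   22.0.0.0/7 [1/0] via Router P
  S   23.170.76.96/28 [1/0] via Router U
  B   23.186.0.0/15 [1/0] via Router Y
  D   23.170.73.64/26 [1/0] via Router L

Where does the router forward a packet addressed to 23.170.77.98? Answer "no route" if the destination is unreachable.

Routes whose prefix contains 23.170.77.98:
  22.0.0.0/7 (22.0.0.0 - 23.255.255.255) -> Router P
  23.170.64.0/19 (23.170.64.0 - 23.170.95.255) -> Router A
More-specific entries that do NOT match:
  23.170.76.96/28 (23.170.76.96 - 23.170.76.111) does not contain 23.170.77.98
  23.170.73.64/26 (23.170.73.64 - 23.170.73.127) does not contain 23.170.77.98
  23.170.72.0/22 (23.170.72.0 - 23.170.75.255) does not contain 23.170.77.98
Longest matching prefix is /19 -> next hop Router A.

Router A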